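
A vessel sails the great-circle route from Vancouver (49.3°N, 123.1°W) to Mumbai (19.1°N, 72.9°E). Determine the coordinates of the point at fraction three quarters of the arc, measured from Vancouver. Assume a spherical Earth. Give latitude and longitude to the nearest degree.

≈ 46°N, 80°E

The haversine formula gives a central angle δ ≈ 1.922 rad (110.1°) between the endpoints.
Interpolate at f = 3/4 with slerp weights a = sin((1−f)δ)/sin δ ≈ 0.492, b = sin(fδ)/sin δ ≈ 1.056.
p = a·p₁ + b·p₂ ≈ (0.118, 0.685, 0.719); φ = arcsin(p_z) ≈ 45.96°, λ = atan2(p_y, p_x) ≈ 80.21°.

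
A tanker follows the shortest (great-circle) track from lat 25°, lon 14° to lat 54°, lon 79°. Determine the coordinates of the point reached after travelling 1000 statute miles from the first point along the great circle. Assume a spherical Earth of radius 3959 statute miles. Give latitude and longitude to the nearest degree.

From cos δ = sin φ₁ sin φ₂ + cos φ₁ cos φ₂ cos Δλ, the central angle is δ ≈ 0.968 rad (55.5°). The total great-circle distance is δ·R ≈ 0.968 × 3959 ≈ 3832 mi, so the target fraction is f = 1000/3832 ≈ 0.261.
Interpolate at f ≈ 0.261 with slerp weights a = sin((1−f)δ)/sin δ ≈ 0.796, b = sin(fδ)/sin δ ≈ 0.303.
p = a·p₁ + b·p₂ ≈ (0.734, 0.350, 0.582); φ = arcsin(p_z) ≈ 35.59°, λ = atan2(p_y, p_x) ≈ 25.46°.

≈ lat 36°, lon 25°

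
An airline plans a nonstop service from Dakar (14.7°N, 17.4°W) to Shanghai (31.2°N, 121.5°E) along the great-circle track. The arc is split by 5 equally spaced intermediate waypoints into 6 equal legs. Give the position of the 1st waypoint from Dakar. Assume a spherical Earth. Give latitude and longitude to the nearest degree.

The haversine formula gives a central angle δ ≈ 2.085 rad (119.5°) between the endpoints.
Interpolate at f = 1/6 with slerp weights a = sin((1−f)δ)/sin δ ≈ 1.133, b = sin(fδ)/sin δ ≈ 0.391.
p = a·p₁ + b·p₂ ≈ (0.871, -0.042, 0.490); φ = arcsin(p_z) ≈ 29.35°, λ = atan2(p_y, p_x) ≈ -2.78°.

≈ 29°N, 3°W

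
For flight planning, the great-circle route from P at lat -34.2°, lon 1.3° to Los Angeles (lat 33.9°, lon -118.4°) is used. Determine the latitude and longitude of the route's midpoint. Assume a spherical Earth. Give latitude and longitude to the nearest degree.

≈ lat 0°, lon -59°

Convert each endpoint to a unit vector on the sphere (x = cos φ cos λ, y = cos φ sin λ, z = sin φ).
The central angle between the endpoints is δ = arccos(p₁·p₂) ≈ 2.283 rad (130.8°).
Interpolate at f = 1/2 with slerp weights a = sin((1−f)δ)/sin δ ≈ 1.201, b = sin(fδ)/sin δ ≈ 1.201.
p = a·p₁ + b·p₂ ≈ (0.519, -0.855, -0.005); φ = arcsin(p_z) ≈ -0.30°, λ = atan2(p_y, p_x) ≈ -58.72°.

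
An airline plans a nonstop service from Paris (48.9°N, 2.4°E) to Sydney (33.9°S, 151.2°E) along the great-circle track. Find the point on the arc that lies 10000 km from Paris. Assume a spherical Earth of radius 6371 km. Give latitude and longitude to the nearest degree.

Convert each endpoint to a unit vector on the sphere (x = cos φ cos λ, y = cos φ sin λ, z = sin φ).
The central angle between the endpoints is δ = arccos(p₁·p₂) ≈ 2.662 rad (152.5°). The total great-circle distance is δ·R ≈ 2.662 × 6371 ≈ 16957 km, so the target fraction is f = 10000/16957 ≈ 0.590.
Interpolate at f ≈ 0.590 with slerp weights a = sin((1−f)δ)/sin δ ≈ 1.922, b = sin(fδ)/sin δ ≈ 2.166.
p = a·p₁ + b·p₂ ≈ (-0.313, 0.919, 0.241); φ = arcsin(p_z) ≈ 13.92°, λ = atan2(p_y, p_x) ≈ 108.80°.

≈ 14°N, 109°E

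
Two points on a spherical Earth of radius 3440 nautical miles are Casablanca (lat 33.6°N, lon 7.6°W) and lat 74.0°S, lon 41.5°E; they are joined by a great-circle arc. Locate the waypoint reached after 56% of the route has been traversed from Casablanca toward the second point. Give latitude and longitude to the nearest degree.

≈ lat 28°S, lon 6°E

Write both endpoints as unit vectors p₁, p₂ with components (cos φ cos λ, cos φ sin λ, sin φ).
The central angle between the endpoints is δ = arccos(p₁·p₂) ≈ 1.962 rad (112.4°).
Interpolate at f = 0.56 with slerp weights a = sin((1−f)δ)/sin δ ≈ 0.822, b = sin(fδ)/sin δ ≈ 0.964.
p = a·p₁ + b·p₂ ≈ (0.878, 0.085, -0.471); φ = arcsin(p_z) ≈ -28.12°, λ = atan2(p_y, p_x) ≈ 5.56°.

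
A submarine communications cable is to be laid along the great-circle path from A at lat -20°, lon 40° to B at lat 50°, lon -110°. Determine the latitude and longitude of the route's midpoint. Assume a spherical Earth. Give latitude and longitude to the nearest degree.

From cos δ = sin φ₁ sin φ₂ + cos φ₁ cos φ₂ cos Δλ, the central angle is δ ≈ 2.474 rad (141.7°).
Interpolate at f = 1/2 with slerp weights a = sin((1−f)δ)/sin δ ≈ 1.525, b = sin(fδ)/sin δ ≈ 1.525.
p = a·p₁ + b·p₂ ≈ (0.763, -0.000, 0.647); φ = arcsin(p_z) ≈ 40.30°, λ = atan2(p_y, p_x) ≈ -0.00°.

≈ lat 40°, lon 0°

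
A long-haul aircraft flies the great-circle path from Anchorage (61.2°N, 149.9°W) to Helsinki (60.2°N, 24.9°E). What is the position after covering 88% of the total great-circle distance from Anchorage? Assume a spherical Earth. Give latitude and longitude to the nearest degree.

Write both endpoints as unit vectors p₁, p₂ with components (cos φ cos λ, cos φ sin λ, sin φ).
The central angle between the endpoints is δ = arccos(p₁·p₂) ≈ 1.022 rad (58.5°).
Interpolate at f = 0.88 with slerp weights a = sin((1−f)δ)/sin δ ≈ 0.143, b = sin(fδ)/sin δ ≈ 0.918.
p = a·p₁ + b·p₂ ≈ (0.354, 0.157, 0.922); φ = arcsin(p_z) ≈ 67.21°, λ = atan2(p_y, p_x) ≈ 23.97°.

≈ (67°N, 24°E)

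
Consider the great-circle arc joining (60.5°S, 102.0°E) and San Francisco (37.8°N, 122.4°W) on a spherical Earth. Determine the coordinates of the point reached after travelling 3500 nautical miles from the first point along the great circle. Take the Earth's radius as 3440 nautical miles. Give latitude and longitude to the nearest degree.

From cos δ = sin φ₁ sin φ₂ + cos φ₁ cos φ₂ cos Δλ, the central angle is δ ≈ 2.517 rad (144.2°). The total great-circle distance is δ·R ≈ 2.517 × 3440 ≈ 8660 nmi, so the target fraction is f = 3500/8660 ≈ 0.404.
Interpolate at f ≈ 0.404 with slerp weights a = sin((1−f)δ)/sin δ ≈ 1.707, b = sin(fδ)/sin δ ≈ 1.456.
p = a·p₁ + b·p₂ ≈ (-0.791, -0.149, -0.593); φ = arcsin(p_z) ≈ -36.39°, λ = atan2(p_y, p_x) ≈ -169.33°.

≈ (36°S, 169°W)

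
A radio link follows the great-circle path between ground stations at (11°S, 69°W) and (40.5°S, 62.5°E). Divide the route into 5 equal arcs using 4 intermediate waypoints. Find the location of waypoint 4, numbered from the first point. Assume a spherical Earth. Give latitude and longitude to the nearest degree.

≈ (51°S, 34°E)

Write both endpoints as unit vectors p₁, p₂ with components (cos φ cos λ, cos φ sin λ, sin φ).
The central angle between the endpoints is δ = arccos(p₁·p₂) ≈ 1.951 rad (111.8°).
Interpolate at f = 4/5 with slerp weights a = sin((1−f)δ)/sin δ ≈ 0.409, b = sin(fδ)/sin δ ≈ 1.077.
p = a·p₁ + b·p₂ ≈ (0.522, 0.351, -0.777); φ = arcsin(p_z) ≈ -51.02°, λ = atan2(p_y, p_x) ≈ 33.91°.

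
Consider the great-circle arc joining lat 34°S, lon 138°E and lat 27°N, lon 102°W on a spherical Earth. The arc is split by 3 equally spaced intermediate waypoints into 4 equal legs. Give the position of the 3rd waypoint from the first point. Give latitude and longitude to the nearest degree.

Write both endpoints as unit vectors p₁, p₂ with components (cos φ cos λ, cos φ sin λ, sin φ).
The central angle between the endpoints is δ = arccos(p₁·p₂) ≈ 2.244 rad (128.6°).
Interpolate at f = 3/4 with slerp weights a = sin((1−f)δ)/sin δ ≈ 0.680, b = sin(fδ)/sin δ ≈ 1.271.
p = a·p₁ + b·p₂ ≈ (-0.654, -0.730, 0.197); φ = arcsin(p_z) ≈ 11.33°, λ = atan2(p_y, p_x) ≈ -131.87°.

≈ lat 11°N, lon 132°W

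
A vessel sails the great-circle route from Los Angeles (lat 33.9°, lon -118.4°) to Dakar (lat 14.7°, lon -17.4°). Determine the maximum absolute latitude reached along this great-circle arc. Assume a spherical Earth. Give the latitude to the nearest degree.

The great circle lies in the plane with unit normal n̂ = (p₁ × p₂)/|p₁ × p₂|.
Here n̂_z ≈ +0.788; the vertex latitude is φ_max = arccos|n̂_z| ≈ 38.0°.

≈ 38°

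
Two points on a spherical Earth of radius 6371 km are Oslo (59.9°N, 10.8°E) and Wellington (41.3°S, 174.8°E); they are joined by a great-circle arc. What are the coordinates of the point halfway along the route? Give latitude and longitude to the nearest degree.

≈ 34°N, 148°E

Convert each endpoint to a unit vector on the sphere (x = cos φ cos λ, y = cos φ sin λ, z = sin φ).
The central angle between the endpoints is δ = arccos(p₁·p₂) ≈ 2.774 rad (158.9°).
Interpolate at f = 1/2 with slerp weights a = sin((1−f)δ)/sin δ ≈ 2.735, b = sin(fδ)/sin δ ≈ 2.735.
p = a·p₁ + b·p₂ ≈ (-0.699, 0.443, 0.561); φ = arcsin(p_z) ≈ 34.14°, λ = atan2(p_y, p_x) ≈ 147.62°.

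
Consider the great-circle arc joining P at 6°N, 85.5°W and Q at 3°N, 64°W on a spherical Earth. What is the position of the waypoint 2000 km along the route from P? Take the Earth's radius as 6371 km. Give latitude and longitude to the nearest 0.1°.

≈ 3.5°N, 67.6°W

The haversine formula gives a central angle δ ≈ 0.378 rad (21.6°) between the endpoints. The total great-circle distance is δ·R ≈ 0.378 × 6371 ≈ 2406 km, so the target fraction is f = 2000/2406 ≈ 0.831.
Interpolate at f ≈ 0.831 with slerp weights a = sin((1−f)δ)/sin δ ≈ 0.173, b = sin(fδ)/sin δ ≈ 0.837.
p = a·p₁ + b·p₂ ≈ (0.380, -0.923, 0.062); φ = arcsin(p_z) ≈ 3.55°, λ = atan2(p_y, p_x) ≈ -67.62°.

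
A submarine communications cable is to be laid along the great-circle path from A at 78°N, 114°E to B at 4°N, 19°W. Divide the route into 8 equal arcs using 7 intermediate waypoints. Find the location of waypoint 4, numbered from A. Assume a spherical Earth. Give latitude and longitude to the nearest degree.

Convert each endpoint to a unit vector on the sphere (x = cos φ cos λ, y = cos φ sin λ, z = sin φ).
The central angle between the endpoints is δ = arccos(p₁·p₂) ≈ 1.644 rad (94.2°).
Interpolate at f = 4/8 with slerp weights a = sin((1−f)δ)/sin δ ≈ 0.735, b = sin(fδ)/sin δ ≈ 0.735.
p = a·p₁ + b·p₂ ≈ (0.631, -0.099, 0.770); φ = arcsin(p_z) ≈ 50.33°, λ = atan2(p_y, p_x) ≈ -8.92°.

≈ 50°N, 9°W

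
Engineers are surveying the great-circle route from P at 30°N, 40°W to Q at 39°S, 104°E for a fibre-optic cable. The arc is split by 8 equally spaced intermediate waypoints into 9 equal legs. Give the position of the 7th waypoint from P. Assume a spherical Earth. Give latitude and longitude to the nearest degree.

≈ 35°S, 63°E

From cos δ = sin φ₁ sin φ₂ + cos φ₁ cos φ₂ cos Δλ, the central angle is δ ≈ 2.604 rad (149.2°).
Interpolate at f = 7/9 with slerp weights a = sin((1−f)δ)/sin δ ≈ 1.069, b = sin(fδ)/sin δ ≈ 1.755.
p = a·p₁ + b·p₂ ≈ (0.379, 0.729, -0.570); φ = arcsin(p_z) ≈ -34.77°, λ = atan2(p_y, p_x) ≈ 62.52°.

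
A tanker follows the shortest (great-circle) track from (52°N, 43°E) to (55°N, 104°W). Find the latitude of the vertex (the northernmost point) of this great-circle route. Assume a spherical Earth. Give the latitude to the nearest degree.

≈ 78°N

The great circle lies in the plane with unit normal n̂ = (p₁ × p₂)/|p₁ × p₂|.
Here n̂_z ≈ -0.205; the vertex latitude is φ_max = arccos|n̂_z| ≈ 78.2°.
Check via Clairaut: cos φ_max = |cos φ₁| · sin C = cos(52.0°)·sin(19.5°) ≈ 0.205, again giving ≈ 78.2°.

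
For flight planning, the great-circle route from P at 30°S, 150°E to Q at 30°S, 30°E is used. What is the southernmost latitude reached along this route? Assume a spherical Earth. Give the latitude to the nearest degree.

The great circle lies in the plane with unit normal n̂ = (p₁ × p₂)/|p₁ × p₂|.
Here n̂_z ≈ -0.655; the vertex latitude is φ_max = arccos|n̂_z| ≈ 49.1°.

≈ 49°S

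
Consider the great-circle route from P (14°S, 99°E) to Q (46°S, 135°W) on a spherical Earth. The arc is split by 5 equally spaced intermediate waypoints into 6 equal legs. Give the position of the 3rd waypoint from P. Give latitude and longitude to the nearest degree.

The haversine formula gives a central angle δ ≈ 1.795 rad (102.8°) between the endpoints.
Interpolate at f = 3/6 with slerp weights a = sin((1−f)δ)/sin δ ≈ 0.802, b = sin(fδ)/sin δ ≈ 0.802.
p = a·p₁ + b·p₂ ≈ (-0.516, 0.375, -0.771); φ = arcsin(p_z) ≈ -50.42°, λ = atan2(p_y, p_x) ≈ 144.00°.

≈ (50°S, 144°E)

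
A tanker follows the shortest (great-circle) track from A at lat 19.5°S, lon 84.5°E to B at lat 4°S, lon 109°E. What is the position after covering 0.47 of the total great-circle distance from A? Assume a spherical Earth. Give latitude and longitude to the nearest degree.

Write both endpoints as unit vectors p₁, p₂ with components (cos φ cos λ, cos φ sin λ, sin φ).
The central angle between the endpoints is δ = arccos(p₁·p₂) ≈ 0.497 rad (28.5°).
Interpolate at f = 0.47 with slerp weights a = sin((1−f)δ)/sin δ ≈ 0.546, b = sin(fδ)/sin δ ≈ 0.485.
p = a·p₁ + b·p₂ ≈ (-0.108, 0.970, -0.216); φ = arcsin(p_z) ≈ -12.48°, λ = atan2(p_y, p_x) ≈ 96.37°.

≈ lat 12°S, lon 96°E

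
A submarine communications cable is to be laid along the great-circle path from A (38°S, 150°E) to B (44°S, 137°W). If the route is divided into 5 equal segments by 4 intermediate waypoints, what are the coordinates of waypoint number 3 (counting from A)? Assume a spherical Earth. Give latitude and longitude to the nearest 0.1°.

The haversine formula gives a central angle δ ≈ 0.936 rad (53.6°) between the endpoints.
Interpolate at f = 3/5 with slerp weights a = sin((1−f)δ)/sin δ ≈ 0.454, b = sin(fδ)/sin δ ≈ 0.661.
p = a·p₁ + b·p₂ ≈ (-0.658, -0.146, -0.739); φ = arcsin(p_z) ≈ -47.64°, λ = atan2(p_y, p_x) ≈ -167.53°.

≈ (47.6°S, 167.5°W)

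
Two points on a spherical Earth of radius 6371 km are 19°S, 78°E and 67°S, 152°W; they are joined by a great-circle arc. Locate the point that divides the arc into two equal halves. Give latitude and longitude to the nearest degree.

≈ 59°S, 101°E

Write both endpoints as unit vectors p₁, p₂ with components (cos φ cos λ, cos φ sin λ, sin φ).
The central angle between the endpoints is δ = arccos(p₁·p₂) ≈ 1.509 rad (86.4°).
Interpolate at f = 1/2 with slerp weights a = sin((1−f)δ)/sin δ ≈ 0.686, b = sin(fδ)/sin δ ≈ 0.686.
p = a·p₁ + b·p₂ ≈ (-0.102, 0.509, -0.855); φ = arcsin(p_z) ≈ -58.75°, λ = atan2(p_y, p_x) ≈ 101.32°.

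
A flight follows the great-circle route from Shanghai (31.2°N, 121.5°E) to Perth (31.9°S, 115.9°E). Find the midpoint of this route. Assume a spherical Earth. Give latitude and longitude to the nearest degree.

≈ 0°N, 119°E

Write both endpoints as unit vectors p₁, p₂ with components (cos φ cos λ, cos φ sin λ, sin φ).
The central angle between the endpoints is δ = arccos(p₁·p₂) ≈ 1.105 rad (63.3°).
Interpolate at f = 1/2 with slerp weights a = sin((1−f)δ)/sin δ ≈ 0.587, b = sin(fδ)/sin δ ≈ 0.587.
p = a·p₁ + b·p₂ ≈ (-0.480, 0.877, -0.006); φ = arcsin(p_z) ≈ -0.35°, λ = atan2(p_y, p_x) ≈ 118.71°.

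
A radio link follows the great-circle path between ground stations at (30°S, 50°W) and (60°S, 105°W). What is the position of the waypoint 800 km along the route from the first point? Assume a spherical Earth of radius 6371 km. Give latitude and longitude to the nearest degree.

The haversine formula gives a central angle δ ≈ 0.821 rad (47.0°) between the endpoints. The total great-circle distance is δ·R ≈ 0.821 × 6371 ≈ 5232 km, so the target fraction is f = 800/5232 ≈ 0.153.
Interpolate at f ≈ 0.153 with slerp weights a = sin((1−f)δ)/sin δ ≈ 0.876, b = sin(fδ)/sin δ ≈ 0.171.
p = a·p₁ + b·p₂ ≈ (0.465, -0.663, -0.586); φ = arcsin(p_z) ≈ -35.87°, λ = atan2(p_y, p_x) ≈ -54.96°.

≈ (36°S, 55°W)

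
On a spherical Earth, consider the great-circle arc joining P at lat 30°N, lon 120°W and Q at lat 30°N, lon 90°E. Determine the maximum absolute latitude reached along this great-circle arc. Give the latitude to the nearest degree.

≈ 66°N

The great circle lies in the plane with unit normal n̂ = (p₁ × p₂)/|p₁ × p₂|.
Here n̂_z ≈ -0.409; the vertex latitude is φ_max = arccos|n̂_z| ≈ 65.9°.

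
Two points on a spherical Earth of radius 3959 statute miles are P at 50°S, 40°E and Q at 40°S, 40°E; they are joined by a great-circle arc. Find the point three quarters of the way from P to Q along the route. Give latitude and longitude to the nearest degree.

Convert each endpoint to a unit vector on the sphere (x = cos φ cos λ, y = cos φ sin λ, z = sin φ).
The central angle between the endpoints is δ = arccos(p₁·p₂) ≈ 0.175 rad (10.0°).
Interpolate at f = 3/4 with slerp weights a = sin((1−f)δ)/sin δ ≈ 0.251, b = sin(fδ)/sin δ ≈ 0.752.
p = a·p₁ + b·p₂ ≈ (0.565, 0.474, -0.676); φ = arcsin(p_z) ≈ -42.50°, λ = atan2(p_y, p_x) ≈ 40.00°.

≈ 42°S, 40°E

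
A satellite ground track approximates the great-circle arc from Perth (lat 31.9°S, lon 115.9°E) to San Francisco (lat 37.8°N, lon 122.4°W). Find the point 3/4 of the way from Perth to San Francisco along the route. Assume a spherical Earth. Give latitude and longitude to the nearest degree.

≈ lat 25°N, lon 159°W

Write both endpoints as unit vectors p₁, p₂ with components (cos φ cos λ, cos φ sin λ, sin φ).
The central angle between the endpoints is δ = arccos(p₁·p₂) ≈ 2.314 rad (132.6°).
Interpolate at f = 3/4 with slerp weights a = sin((1−f)δ)/sin δ ≈ 0.742, b = sin(fδ)/sin δ ≈ 1.339.
p = a·p₁ + b·p₂ ≈ (-0.842, -0.327, 0.429); φ = arcsin(p_z) ≈ 25.38°, λ = atan2(p_y, p_x) ≈ -158.80°.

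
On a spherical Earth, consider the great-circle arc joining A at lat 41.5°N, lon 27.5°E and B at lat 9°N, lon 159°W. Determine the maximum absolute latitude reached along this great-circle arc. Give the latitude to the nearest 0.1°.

The great circle lies in the plane with unit normal n̂ = (p₁ × p₂)/|p₁ × p₂|.
Here n̂_z ≈ +0.108; the vertex latitude is φ_max = arccos|n̂_z| ≈ 83.8°.
Check via Clairaut: cos φ_max = |cos φ₁| · sin C = cos(41.5°)·sin(8.3°) ≈ 0.108, again giving ≈ 83.8°.

≈ 83.8°N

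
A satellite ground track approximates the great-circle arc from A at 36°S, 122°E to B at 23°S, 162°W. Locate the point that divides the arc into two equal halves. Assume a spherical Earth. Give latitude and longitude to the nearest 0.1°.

≈ 35.6°S, 162.9°E

Convert each endpoint to a unit vector on the sphere (x = cos φ cos λ, y = cos φ sin λ, z = sin φ).
The central angle between the endpoints is δ = arccos(p₁·p₂) ≈ 1.149 rad (65.8°).
Interpolate at f = 1/2 with slerp weights a = sin((1−f)δ)/sin δ ≈ 0.596, b = sin(fδ)/sin δ ≈ 0.596.
p = a·p₁ + b·p₂ ≈ (-0.777, 0.239, -0.583); φ = arcsin(p_z) ≈ -35.64°, λ = atan2(p_y, p_x) ≈ 162.88°.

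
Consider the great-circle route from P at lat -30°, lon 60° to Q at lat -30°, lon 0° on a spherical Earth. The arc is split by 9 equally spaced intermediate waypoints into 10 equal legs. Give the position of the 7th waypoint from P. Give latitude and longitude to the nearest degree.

≈ lat -33°, lon 18°

Convert each endpoint to a unit vector on the sphere (x = cos φ cos λ, y = cos φ sin λ, z = sin φ).
The central angle between the endpoints is δ = arccos(p₁·p₂) ≈ 0.896 rad (51.3°).
Interpolate at f = 7/10 with slerp weights a = sin((1−f)δ)/sin δ ≈ 0.340, b = sin(fδ)/sin δ ≈ 0.752.
p = a·p₁ + b·p₂ ≈ (0.798, 0.255, -0.546); φ = arcsin(p_z) ≈ -33.08°, λ = atan2(p_y, p_x) ≈ 17.72°.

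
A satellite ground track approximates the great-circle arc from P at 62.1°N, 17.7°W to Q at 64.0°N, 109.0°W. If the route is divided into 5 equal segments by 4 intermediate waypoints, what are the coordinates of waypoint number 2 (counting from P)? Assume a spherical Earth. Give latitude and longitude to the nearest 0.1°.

Write both endpoints as unit vectors p₁, p₂ with components (cos φ cos λ, cos φ sin λ, sin φ).
The central angle between the endpoints is δ = arccos(p₁·p₂) ≈ 0.661 rad (37.8°).
Interpolate at f = 2/5 with slerp weights a = sin((1−f)δ)/sin δ ≈ 0.629, b = sin(fδ)/sin δ ≈ 0.426.
p = a·p₁ + b·p₂ ≈ (0.220, -0.266, 0.939); φ = arcsin(p_z) ≈ 69.82°, λ = atan2(p_y, p_x) ≈ -50.44°.

≈ 69.8°N, 50.4°W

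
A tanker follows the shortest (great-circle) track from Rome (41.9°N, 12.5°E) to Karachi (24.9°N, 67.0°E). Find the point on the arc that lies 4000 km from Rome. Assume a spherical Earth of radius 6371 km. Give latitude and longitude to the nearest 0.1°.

≈ 31.2°N, 55.8°E

Convert each endpoint to a unit vector on the sphere (x = cos φ cos λ, y = cos φ sin λ, z = sin φ).
The central angle between the endpoints is δ = arccos(p₁·p₂) ≈ 0.832 rad (47.7°). The total great-circle distance is δ·R ≈ 0.832 × 6371 ≈ 5302 km, so the target fraction is f = 4000/5302 ≈ 0.754.
Interpolate at f ≈ 0.754 with slerp weights a = sin((1−f)δ)/sin δ ≈ 0.274, b = sin(fδ)/sin δ ≈ 0.794.
p = a·p₁ + b·p₂ ≈ (0.481, 0.707, 0.518); φ = arcsin(p_z) ≈ 31.18°, λ = atan2(p_y, p_x) ≈ 55.79°.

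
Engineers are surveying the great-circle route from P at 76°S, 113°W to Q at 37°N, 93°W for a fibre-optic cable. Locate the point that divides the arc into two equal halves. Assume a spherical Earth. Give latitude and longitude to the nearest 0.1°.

Convert each endpoint to a unit vector on the sphere (x = cos φ cos λ, y = cos φ sin λ, z = sin φ).
The central angle between the endpoints is δ = arccos(p₁·p₂) ≈ 1.985 rad (113.7°).
Interpolate at f = 1/2 with slerp weights a = sin((1−f)δ)/sin δ ≈ 0.915, b = sin(fδ)/sin δ ≈ 0.915.
p = a·p₁ + b·p₂ ≈ (-0.125, -0.933, -0.337); φ = arcsin(p_z) ≈ -19.70°, λ = atan2(p_y, p_x) ≈ -97.61°.

≈ 19.7°S, 97.6°W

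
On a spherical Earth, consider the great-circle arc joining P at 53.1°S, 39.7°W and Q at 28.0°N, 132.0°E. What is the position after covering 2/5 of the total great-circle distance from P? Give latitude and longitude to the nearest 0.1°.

≈ 62.2°S, 106.7°E

The haversine formula gives a central angle δ ≈ 2.691 rad (154.2°) between the endpoints.
Interpolate at f = 2/5 with slerp weights a = sin((1−f)δ)/sin δ ≈ 2.292, b = sin(fδ)/sin δ ≈ 2.019.
p = a·p₁ + b·p₂ ≈ (-0.134, 0.446, -0.885); φ = arcsin(p_z) ≈ -62.24°, λ = atan2(p_y, p_x) ≈ 106.75°.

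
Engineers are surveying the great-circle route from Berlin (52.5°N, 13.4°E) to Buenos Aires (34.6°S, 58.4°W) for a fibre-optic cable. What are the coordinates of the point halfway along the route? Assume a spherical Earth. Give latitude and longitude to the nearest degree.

≈ 11°N, 29°W

From cos δ = sin φ₁ sin φ₂ + cos φ₁ cos φ₂ cos Δλ, the central angle is δ ≈ 1.869 rad (107.1°).
Interpolate at f = 1/2 with slerp weights a = sin((1−f)δ)/sin δ ≈ 0.842, b = sin(fδ)/sin δ ≈ 0.842.
p = a·p₁ + b·p₂ ≈ (0.861, -0.471, 0.190); φ = arcsin(p_z) ≈ 10.94°, λ = atan2(p_y, p_x) ≈ -28.69°.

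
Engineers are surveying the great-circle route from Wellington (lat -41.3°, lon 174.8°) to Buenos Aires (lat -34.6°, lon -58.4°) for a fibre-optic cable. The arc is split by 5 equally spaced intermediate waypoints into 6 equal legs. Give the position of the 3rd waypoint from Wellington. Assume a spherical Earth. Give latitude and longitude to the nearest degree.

≈ lat -60°, lon -117°

Write both endpoints as unit vectors p₁, p₂ with components (cos φ cos λ, cos φ sin λ, sin φ).
The central angle between the endpoints is δ = arccos(p₁·p₂) ≈ 1.566 rad (89.8°).
Interpolate at f = 3/6 with slerp weights a = sin((1−f)δ)/sin δ ≈ 0.706, b = sin(fδ)/sin δ ≈ 0.706.
p = a·p₁ + b·p₂ ≈ (-0.224, -0.447, -0.866); φ = arcsin(p_z) ≈ -60.04°, λ = atan2(p_y, p_x) ≈ -116.59°.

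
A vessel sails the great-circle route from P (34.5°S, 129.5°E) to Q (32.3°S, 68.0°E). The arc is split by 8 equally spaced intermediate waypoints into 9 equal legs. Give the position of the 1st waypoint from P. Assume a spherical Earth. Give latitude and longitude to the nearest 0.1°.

Convert each endpoint to a unit vector on the sphere (x = cos φ cos λ, y = cos φ sin λ, z = sin φ).
The central angle between the endpoints is δ = arccos(p₁·p₂) ≈ 0.883 rad (50.6°).
Interpolate at f = 1/9 with slerp weights a = sin((1−f)δ)/sin δ ≈ 0.915, b = sin(fδ)/sin δ ≈ 0.127.
p = a·p₁ + b·p₂ ≈ (-0.439, 0.681, -0.586); φ = arcsin(p_z) ≈ -35.86°, λ = atan2(p_y, p_x) ≈ 122.83°.

≈ (35.9°S, 122.8°E)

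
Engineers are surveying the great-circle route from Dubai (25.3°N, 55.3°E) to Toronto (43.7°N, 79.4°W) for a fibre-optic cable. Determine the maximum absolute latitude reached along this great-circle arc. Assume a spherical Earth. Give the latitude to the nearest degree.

The great circle lies in the plane with unit normal n̂ = (p₁ × p₂)/|p₁ × p₂|.
Here n̂_z ≈ -0.471; the vertex latitude is φ_max = arccos|n̂_z| ≈ 61.9°.
Check via Clairaut: cos φ_max = |cos φ₁| · sin C = cos(25.3°)·sin(31.4°) ≈ 0.471, again giving ≈ 61.9°.

≈ 62°N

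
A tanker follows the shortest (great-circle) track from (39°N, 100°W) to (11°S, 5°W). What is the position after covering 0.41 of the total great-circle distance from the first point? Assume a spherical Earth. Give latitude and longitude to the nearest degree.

≈ (25°N, 54°W)

Convert each endpoint to a unit vector on the sphere (x = cos φ cos λ, y = cos φ sin λ, z = sin φ).
The central angle between the endpoints is δ = arccos(p₁·p₂) ≈ 1.758 rad (100.8°).
Interpolate at f = 0.41 with slerp weights a = sin((1−f)δ)/sin δ ≈ 0.877, b = sin(fδ)/sin δ ≈ 0.672.
p = a·p₁ + b·p₂ ≈ (0.539, -0.728, 0.423); φ = arcsin(p_z) ≈ 25.05°, λ = atan2(p_y, p_x) ≈ -53.51°.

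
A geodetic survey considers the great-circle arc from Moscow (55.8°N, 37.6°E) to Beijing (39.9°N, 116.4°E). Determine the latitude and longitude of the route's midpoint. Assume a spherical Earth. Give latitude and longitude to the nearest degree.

The haversine formula gives a central angle δ ≈ 0.909 rad (52.1°) between the endpoints.
Interpolate at f = 1/2 with slerp weights a = sin((1−f)δ)/sin δ ≈ 0.557, b = sin(fδ)/sin δ ≈ 0.557.
p = a·p₁ + b·p₂ ≈ (0.058, 0.573, 0.817); φ = arcsin(p_z) ≈ 54.81°, λ = atan2(p_y, p_x) ≈ 84.22°.

≈ (55°N, 84°E)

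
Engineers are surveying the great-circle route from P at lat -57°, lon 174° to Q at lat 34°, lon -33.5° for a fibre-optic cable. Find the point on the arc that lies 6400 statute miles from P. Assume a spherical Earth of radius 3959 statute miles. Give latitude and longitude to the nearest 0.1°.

≈ lat -17.8°, lon -60.4°

Write both endpoints as unit vectors p₁, p₂ with components (cos φ cos λ, cos φ sin λ, sin φ).
The central angle between the endpoints is δ = arccos(p₁·p₂) ≈ 2.625 rad (150.4°). The total great-circle distance is δ·R ≈ 2.625 × 3959 ≈ 10392 mi, so the target fraction is f = 6400/10392 ≈ 0.616.
Interpolate at f ≈ 0.616 with slerp weights a = sin((1−f)δ)/sin δ ≈ 1.713, b = sin(fδ)/sin δ ≈ 2.022.
p = a·p₁ + b·p₂ ≈ (0.470, -0.828, -0.305); φ = arcsin(p_z) ≈ -17.79°, λ = atan2(p_y, p_x) ≈ -60.39°.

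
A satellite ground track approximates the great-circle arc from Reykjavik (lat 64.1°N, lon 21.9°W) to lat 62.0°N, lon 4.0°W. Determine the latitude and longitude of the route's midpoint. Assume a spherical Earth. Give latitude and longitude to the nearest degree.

≈ lat 63°N, lon 13°W

Convert each endpoint to a unit vector on the sphere (x = cos φ cos λ, y = cos φ sin λ, z = sin φ).
The central angle between the endpoints is δ = arccos(p₁·p₂) ≈ 0.146 rad (8.3°).
Interpolate at f = 1/2 with slerp weights a = sin((1−f)δ)/sin δ ≈ 0.501, b = sin(fδ)/sin δ ≈ 0.501.
p = a·p₁ + b·p₂ ≈ (0.438, -0.098, 0.894); φ = arcsin(p_z) ≈ 63.33°, λ = atan2(p_y, p_x) ≈ -12.62°.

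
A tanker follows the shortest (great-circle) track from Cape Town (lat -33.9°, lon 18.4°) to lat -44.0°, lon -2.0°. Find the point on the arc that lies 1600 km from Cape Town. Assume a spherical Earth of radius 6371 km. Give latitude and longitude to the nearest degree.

≈ lat -42°, lon 3°

Write both endpoints as unit vectors p₁, p₂ with components (cos φ cos λ, cos φ sin λ, sin φ).
The central angle between the endpoints is δ = arccos(p₁·p₂) ≈ 0.327 rad (18.7°). The total great-circle distance is δ·R ≈ 0.327 × 6371 ≈ 2082 km, so the target fraction is f = 1600/2082 ≈ 0.768.
Interpolate at f ≈ 0.768 with slerp weights a = sin((1−f)δ)/sin δ ≈ 0.236, b = sin(fδ)/sin δ ≈ 0.774.
p = a·p₁ + b·p₂ ≈ (0.742, 0.042, -0.669); φ = arcsin(p_z) ≈ -42.00°, λ = atan2(p_y, p_x) ≈ 3.26°.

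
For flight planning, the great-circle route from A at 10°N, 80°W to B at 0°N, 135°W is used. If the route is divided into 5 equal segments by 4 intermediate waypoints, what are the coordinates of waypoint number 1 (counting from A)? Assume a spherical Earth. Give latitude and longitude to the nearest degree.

≈ 8°N, 91°W

The haversine formula gives a central angle δ ≈ 0.971 rad (55.6°) between the endpoints.
Interpolate at f = 1/5 with slerp weights a = sin((1−f)δ)/sin δ ≈ 0.849, b = sin(fδ)/sin δ ≈ 0.234.
p = a·p₁ + b·p₂ ≈ (-0.020, -0.989, 0.147); φ = arcsin(p_z) ≈ 8.48°, λ = atan2(p_y, p_x) ≈ -91.16°.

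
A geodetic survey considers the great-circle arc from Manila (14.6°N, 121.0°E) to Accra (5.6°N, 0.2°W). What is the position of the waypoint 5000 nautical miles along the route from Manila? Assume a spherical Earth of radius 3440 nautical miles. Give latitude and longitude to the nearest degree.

≈ 16°N, 34°E

Write both endpoints as unit vectors p₁, p₂ with components (cos φ cos λ, cos φ sin λ, sin φ).
The central angle between the endpoints is δ = arccos(p₁·p₂) ≈ 2.065 rad (118.3°). The total great-circle distance is δ·R ≈ 2.065 × 3440 ≈ 7104 nmi, so the target fraction is f = 5000/7104 ≈ 0.704.
Interpolate at f ≈ 0.704 with slerp weights a = sin((1−f)δ)/sin δ ≈ 0.652, b = sin(fδ)/sin δ ≈ 1.128.
p = a·p₁ + b·p₂ ≈ (0.798, 0.537, 0.274); φ = arcsin(p_z) ≈ 15.93°, λ = atan2(p_y, p_x) ≈ 33.95°.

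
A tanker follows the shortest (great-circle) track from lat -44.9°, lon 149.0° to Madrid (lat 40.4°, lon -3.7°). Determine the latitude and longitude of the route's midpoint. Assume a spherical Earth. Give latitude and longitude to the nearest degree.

≈ lat -9°, lon 64°

Write both endpoints as unit vectors p₁, p₂ with components (cos φ cos λ, cos φ sin λ, sin φ).
The central angle between the endpoints is δ = arccos(p₁·p₂) ≈ 2.784 rad (159.5°).
Interpolate at f = 1/2 with slerp weights a = sin((1−f)δ)/sin δ ≈ 2.813, b = sin(fδ)/sin δ ≈ 2.813.
p = a·p₁ + b·p₂ ≈ (0.430, 0.888, -0.162); φ = arcsin(p_z) ≈ -9.35°, λ = atan2(p_y, p_x) ≈ 64.17°.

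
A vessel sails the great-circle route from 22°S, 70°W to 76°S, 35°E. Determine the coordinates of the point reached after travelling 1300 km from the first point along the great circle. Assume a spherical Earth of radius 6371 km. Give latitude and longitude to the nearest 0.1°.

Convert each endpoint to a unit vector on the sphere (x = cos φ cos λ, y = cos φ sin λ, z = sin φ).
The central angle between the endpoints is δ = arccos(p₁·p₂) ≈ 1.260 rad (72.2°). The total great-circle distance is δ·R ≈ 1.260 × 6371 ≈ 8030 km, so the target fraction is f = 1300/8030 ≈ 0.162.
Interpolate at f ≈ 0.162 with slerp weights a = sin((1−f)δ)/sin δ ≈ 0.914, b = sin(fδ)/sin δ ≈ 0.213.
p = a·p₁ + b·p₂ ≈ (0.332, -0.767, -0.549); φ = arcsin(p_z) ≈ -33.30°, λ = atan2(p_y, p_x) ≈ -66.59°.

≈ 33.3°S, 66.6°W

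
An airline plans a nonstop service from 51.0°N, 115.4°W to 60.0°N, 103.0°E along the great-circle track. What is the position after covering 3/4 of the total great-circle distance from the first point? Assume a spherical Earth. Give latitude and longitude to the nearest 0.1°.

The haversine formula gives a central angle δ ≈ 1.130 rad (64.8°) between the endpoints.
Interpolate at f = 3/4 with slerp weights a = sin((1−f)δ)/sin δ ≈ 0.308, b = sin(fδ)/sin δ ≈ 0.829.
p = a·p₁ + b·p₂ ≈ (-0.176, 0.229, 0.957); φ = arcsin(p_z) ≈ 73.22°, λ = atan2(p_y, p_x) ≈ 127.66°.

≈ 73.2°N, 127.7°E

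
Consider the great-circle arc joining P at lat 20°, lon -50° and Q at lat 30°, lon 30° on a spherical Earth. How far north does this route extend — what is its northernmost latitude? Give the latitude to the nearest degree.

The great circle lies in the plane with unit normal n̂ = (p₁ × p₂)/|p₁ × p₂|.
Here n̂_z ≈ +0.844; the vertex latitude is φ_max = arccos|n̂_z| ≈ 32.5°.

≈ 32°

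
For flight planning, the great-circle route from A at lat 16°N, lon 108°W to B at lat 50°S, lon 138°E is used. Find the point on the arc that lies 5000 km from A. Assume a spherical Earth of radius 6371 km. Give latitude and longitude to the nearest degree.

≈ lat 18°S, lon 138°W

Convert each endpoint to a unit vector on the sphere (x = cos φ cos λ, y = cos φ sin λ, z = sin φ).
The central angle between the endpoints is δ = arccos(p₁·p₂) ≈ 2.052 rad (117.5°). The total great-circle distance is δ·R ≈ 2.052 × 6371 ≈ 13071 km, so the target fraction is f = 5000/13071 ≈ 0.383.
Interpolate at f ≈ 0.383 with slerp weights a = sin((1−f)δ)/sin δ ≈ 1.076, b = sin(fδ)/sin δ ≈ 0.797.
p = a·p₁ + b·p₂ ≈ (-0.700, -0.641, -0.314); φ = arcsin(p_z) ≈ -18.30°, λ = atan2(p_y, p_x) ≈ -137.54°.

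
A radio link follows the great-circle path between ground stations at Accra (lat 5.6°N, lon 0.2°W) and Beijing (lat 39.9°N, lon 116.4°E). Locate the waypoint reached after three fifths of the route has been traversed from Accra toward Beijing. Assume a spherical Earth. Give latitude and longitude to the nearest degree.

Write both endpoints as unit vectors p₁, p₂ with components (cos φ cos λ, cos φ sin λ, sin φ).
The central angle between the endpoints is δ = arccos(p₁·p₂) ≈ 1.854 rad (106.2°).
Interpolate at f = 3/5 with slerp weights a = sin((1−f)δ)/sin δ ≈ 0.703, b = sin(fδ)/sin δ ≈ 0.934.
p = a·p₁ + b·p₂ ≈ (0.381, 0.639, 0.668); φ = arcsin(p_z) ≈ 41.89°, λ = atan2(p_y, p_x) ≈ 59.17°.

≈ lat 42°N, lon 59°E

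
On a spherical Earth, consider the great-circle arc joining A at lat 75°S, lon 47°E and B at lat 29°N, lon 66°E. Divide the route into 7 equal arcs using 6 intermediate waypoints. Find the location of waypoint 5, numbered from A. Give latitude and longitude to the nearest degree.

Write both endpoints as unit vectors p₁, p₂ with components (cos φ cos λ, cos φ sin λ, sin φ).
The central angle between the endpoints is δ = arccos(p₁·p₂) ≈ 1.828 rad (104.7°).
Interpolate at f = 5/7 with slerp weights a = sin((1−f)δ)/sin δ ≈ 0.516, b = sin(fδ)/sin δ ≈ 0.998.
p = a·p₁ + b·p₂ ≈ (0.446, 0.895, -0.014); φ = arcsin(p_z) ≈ -0.83°, λ = atan2(p_y, p_x) ≈ 63.51°.

≈ lat 1°S, lon 64°E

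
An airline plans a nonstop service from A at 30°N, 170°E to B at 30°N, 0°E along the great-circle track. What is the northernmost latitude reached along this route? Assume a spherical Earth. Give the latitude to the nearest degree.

The great circle lies in the plane with unit normal n̂ = (p₁ × p₂)/|p₁ × p₂|.
Here n̂_z ≈ -0.149; the vertex latitude is φ_max = arccos|n̂_z| ≈ 81.4°.
Check via Clairaut: cos φ_max = |cos φ₁| · sin C = cos(30.0°)·sin(9.9°) ≈ 0.149, again giving ≈ 81.4°.

≈ 81°N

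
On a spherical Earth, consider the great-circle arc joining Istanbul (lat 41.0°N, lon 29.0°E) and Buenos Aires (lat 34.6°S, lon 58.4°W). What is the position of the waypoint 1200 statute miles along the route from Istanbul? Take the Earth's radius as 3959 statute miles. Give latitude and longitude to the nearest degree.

Write both endpoints as unit vectors p₁, p₂ with components (cos φ cos λ, cos φ sin λ, sin φ).
The central angle between the endpoints is δ = arccos(p₁·p₂) ≈ 1.922 rad (110.1°). The total great-circle distance is δ·R ≈ 1.922 × 3959 ≈ 7611 mi, so the target fraction is f = 1200/7611 ≈ 0.158.
Interpolate at f ≈ 0.158 with slerp weights a = sin((1−f)δ)/sin δ ≈ 1.064, b = sin(fδ)/sin δ ≈ 0.318.
p = a·p₁ + b·p₂ ≈ (0.839, 0.166, 0.517); φ = arcsin(p_z) ≈ 31.16°, λ = atan2(p_y, p_x) ≈ 11.21°.

≈ lat 31°N, lon 11°E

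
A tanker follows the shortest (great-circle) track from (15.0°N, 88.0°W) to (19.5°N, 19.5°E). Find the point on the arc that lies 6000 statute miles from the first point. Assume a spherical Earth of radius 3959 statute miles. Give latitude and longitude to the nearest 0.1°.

≈ (23.8°N, 5.2°E)

The haversine formula gives a central angle δ ≈ 1.759 rad (100.8°) between the endpoints. The total great-circle distance is δ·R ≈ 1.759 × 3959 ≈ 6965 mi, so the target fraction is f = 6000/6965 ≈ 0.861.
Interpolate at f ≈ 0.861 with slerp weights a = sin((1−f)δ)/sin δ ≈ 0.246, b = sin(fδ)/sin δ ≈ 1.016.
p = a·p₁ + b·p₂ ≈ (0.912, 0.083, 0.403); φ = arcsin(p_z) ≈ 23.76°, λ = atan2(p_y, p_x) ≈ 5.18°.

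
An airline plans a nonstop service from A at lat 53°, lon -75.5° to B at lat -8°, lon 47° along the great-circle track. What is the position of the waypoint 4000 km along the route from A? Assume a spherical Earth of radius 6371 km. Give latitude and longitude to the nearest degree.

Convert each endpoint to a unit vector on the sphere (x = cos φ cos λ, y = cos φ sin λ, z = sin φ).
The central angle between the endpoints is δ = arccos(p₁·p₂) ≈ 2.017 rad (115.6°). The total great-circle distance is δ·R ≈ 2.017 × 6371 ≈ 12849 km, so the target fraction is f = 4000/12849 ≈ 0.311.
Interpolate at f ≈ 0.311 with slerp weights a = sin((1−f)δ)/sin δ ≈ 1.090, b = sin(fδ)/sin δ ≈ 0.651.
p = a·p₁ + b·p₂ ≈ (0.604, -0.164, 0.780); φ = arcsin(p_z) ≈ 51.26°, λ = atan2(p_y, p_x) ≈ -15.16°.

≈ lat 51°, lon -15°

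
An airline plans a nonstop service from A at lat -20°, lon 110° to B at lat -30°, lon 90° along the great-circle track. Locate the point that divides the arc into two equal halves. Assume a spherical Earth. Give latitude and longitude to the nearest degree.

Write both endpoints as unit vectors p₁, p₂ with components (cos φ cos λ, cos φ sin λ, sin φ).
The central angle between the endpoints is δ = arccos(p₁·p₂) ≈ 0.360 rad (20.7°).
Interpolate at f = 1/2 with slerp weights a = sin((1−f)δ)/sin δ ≈ 0.508, b = sin(fδ)/sin δ ≈ 0.508.
p = a·p₁ + b·p₂ ≈ (-0.163, 0.889, -0.428); φ = arcsin(p_z) ≈ -25.34°, λ = atan2(p_y, p_x) ≈ 100.41°.

≈ lat -25°, lon 100°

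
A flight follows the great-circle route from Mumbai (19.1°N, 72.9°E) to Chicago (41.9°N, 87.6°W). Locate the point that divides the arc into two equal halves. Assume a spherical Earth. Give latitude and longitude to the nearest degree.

The haversine formula gives a central angle δ ≈ 2.031 rad (116.4°) between the endpoints.
Interpolate at f = 1/2 with slerp weights a = sin((1−f)δ)/sin δ ≈ 0.949, b = sin(fδ)/sin δ ≈ 0.949.
p = a·p₁ + b·p₂ ≈ (0.293, 0.151, 0.944); φ = arcsin(p_z) ≈ 70.74°, λ = atan2(p_y, p_x) ≈ 27.30°.

≈ 71°N, 27°E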